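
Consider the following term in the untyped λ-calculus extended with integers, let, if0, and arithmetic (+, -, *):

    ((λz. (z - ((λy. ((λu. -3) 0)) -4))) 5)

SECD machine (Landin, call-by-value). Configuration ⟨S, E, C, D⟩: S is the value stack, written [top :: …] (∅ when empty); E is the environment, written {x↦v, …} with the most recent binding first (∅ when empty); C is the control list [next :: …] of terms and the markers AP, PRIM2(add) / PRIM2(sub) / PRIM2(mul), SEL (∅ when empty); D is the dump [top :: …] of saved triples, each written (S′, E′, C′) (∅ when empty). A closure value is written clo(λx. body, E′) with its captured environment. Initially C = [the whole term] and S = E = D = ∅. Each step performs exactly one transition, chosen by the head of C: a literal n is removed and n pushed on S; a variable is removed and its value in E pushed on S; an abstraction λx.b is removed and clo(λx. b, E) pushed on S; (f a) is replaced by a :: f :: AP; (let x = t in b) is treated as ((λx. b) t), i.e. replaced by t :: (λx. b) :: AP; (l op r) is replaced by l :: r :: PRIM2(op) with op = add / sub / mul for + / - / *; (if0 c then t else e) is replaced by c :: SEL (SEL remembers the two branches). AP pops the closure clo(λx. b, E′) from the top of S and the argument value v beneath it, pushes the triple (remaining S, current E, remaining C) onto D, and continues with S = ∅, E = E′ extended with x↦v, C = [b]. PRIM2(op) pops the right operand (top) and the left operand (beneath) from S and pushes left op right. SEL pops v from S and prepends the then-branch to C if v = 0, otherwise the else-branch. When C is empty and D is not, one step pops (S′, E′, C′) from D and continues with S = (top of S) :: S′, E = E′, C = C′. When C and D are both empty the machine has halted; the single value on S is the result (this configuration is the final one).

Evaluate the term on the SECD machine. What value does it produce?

Answer: 8

Machine steps:
t=0: ⟨S=∅; E=∅; C=[((λz. (z - ((λy. ((λu. -3) 0)) -4))) 5)]; D=∅⟩
t=1: ⟨S=∅; E=∅; C=[5 :: (λz. (z - ((λy. ((λu. -3) 0)) -4))) :: AP]; D=∅⟩
t=2: ⟨S=[5]; E=∅; C=[(λz. (z - ((λy. ((λu. -3) 0)) -4))) :: AP]; D=∅⟩
t=3: ⟨S=[clo(λz. (z - ((λy. ((λu. -3) 0)) -4)), ∅) :: 5]; E=∅; C=[AP]; D=∅⟩
t=4: ⟨S=∅; E={z↦5}; C=[(z - ((λy. ((λu. -3) 0)) -4))]; D=[(∅, ∅, ∅)]⟩
t=5: ⟨S=∅; E={z↦5}; C=[z :: ((λy. ((λu. -3) 0)) -4) :: PRIM2(sub)]; D=[(∅, ∅, ∅)]⟩
t=6: ⟨S=[5]; E={z↦5}; C=[((λy. ((λu. -3) 0)) -4) :: PRIM2(sub)]; D=[(∅, ∅, ∅)]⟩
t=7: ⟨S=[5]; E={z↦5}; C=[-4 :: (λy. ((λu. -3) 0)) :: AP :: PRIM2(sub)]; D=[(∅, ∅, ∅)]⟩
t=8: ⟨S=[-4 :: 5]; E={z↦5}; C=[(λy. ((λu. -3) 0)) :: AP :: PRIM2(sub)]; D=[(∅, ∅, ∅)]⟩
t=9: ⟨S=[clo(λy. ((λu. -3) 0), {z↦5}) :: -4 :: 5]; E={z↦5}; C=[AP :: PRIM2(sub)]; D=[(∅, ∅, ∅)]⟩
t=10: ⟨S=∅; E={y↦-4, z↦5}; C=[((λu. -3) 0)]; D=[([5], {z↦5}, [PRIM2(sub)]) :: (∅, ∅, ∅)]⟩
t=11: ⟨S=∅; E={y↦-4, z↦5}; C=[0 :: (λu. -3) :: AP]; D=[([5], {z↦5}, [PRIM2(sub)]) :: (∅, ∅, ∅)]⟩
t=12: ⟨S=[0]; E={y↦-4, z↦5}; C=[(λu. -3) :: AP]; D=[([5], {z↦5}, [PRIM2(sub)]) :: (∅, ∅, ∅)]⟩
t=13: ⟨S=[clo(λu. -3, {y↦-4, z↦5}) :: 0]; E={y↦-4, z↦5}; C=[AP]; D=[([5], {z↦5}, [PRIM2(sub)]) :: (∅, ∅, ∅)]⟩
t=14: ⟨S=∅; E={u↦0, y↦-4, z↦5}; C=[-3]; D=[(∅, {y↦-4, z↦5}, ∅) :: ([5], {z↦5}, [PRIM2(sub)]) :: (∅, ∅, ∅)]⟩
t=15: ⟨S=[-3]; E={u↦0, y↦-4, z↦5}; C=∅; D=[(∅, {y↦-4, z↦5}, ∅) :: ([5], {z↦5}, [PRIM2(sub)]) :: (∅, ∅, ∅)]⟩
t=16: ⟨S=[-3]; E={y↦-4, z↦5}; C=∅; D=[([5], {z↦5}, [PRIM2(sub)]) :: (∅, ∅, ∅)]⟩
t=17: ⟨S=[-3 :: 5]; E={z↦5}; C=[PRIM2(sub)]; D=[(∅, ∅, ∅)]⟩
t=18: ⟨S=[8]; E={z↦5}; C=∅; D=[(∅, ∅, ∅)]⟩
t=19: ⟨S=[8]; E=∅; C=∅; D=∅⟩
→ final value 8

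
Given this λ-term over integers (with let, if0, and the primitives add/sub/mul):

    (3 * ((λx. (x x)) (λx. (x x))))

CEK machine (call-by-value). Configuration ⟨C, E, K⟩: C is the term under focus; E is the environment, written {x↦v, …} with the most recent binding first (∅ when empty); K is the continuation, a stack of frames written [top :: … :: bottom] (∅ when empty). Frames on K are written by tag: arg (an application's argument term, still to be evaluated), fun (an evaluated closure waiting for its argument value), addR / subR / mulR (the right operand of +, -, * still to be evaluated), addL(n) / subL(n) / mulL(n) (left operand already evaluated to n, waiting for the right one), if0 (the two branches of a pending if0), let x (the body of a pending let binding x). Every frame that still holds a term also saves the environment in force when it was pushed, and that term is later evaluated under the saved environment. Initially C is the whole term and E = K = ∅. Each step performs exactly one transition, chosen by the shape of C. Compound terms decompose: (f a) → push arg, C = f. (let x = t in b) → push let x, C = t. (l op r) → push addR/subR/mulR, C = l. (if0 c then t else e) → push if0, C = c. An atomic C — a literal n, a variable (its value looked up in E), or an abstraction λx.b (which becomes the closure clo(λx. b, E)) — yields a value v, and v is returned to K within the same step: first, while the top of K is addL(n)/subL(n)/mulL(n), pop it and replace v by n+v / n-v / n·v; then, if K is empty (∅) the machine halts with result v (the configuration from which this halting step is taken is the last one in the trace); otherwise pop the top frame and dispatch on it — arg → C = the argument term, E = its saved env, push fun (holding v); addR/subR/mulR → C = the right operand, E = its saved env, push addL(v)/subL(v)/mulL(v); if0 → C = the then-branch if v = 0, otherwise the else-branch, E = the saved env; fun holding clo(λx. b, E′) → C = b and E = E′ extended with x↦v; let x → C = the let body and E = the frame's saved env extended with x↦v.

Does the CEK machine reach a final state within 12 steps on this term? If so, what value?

Answer: DIVERGES (no final state within 12 steps)

Machine steps:
0. <C=(3 * ((λx. (x x)) (λx. (x x)))), E=∅, K=∅>
1. <C=3, E=∅, K=[mulR]>
2. <C=((λx. (x x)) (λx. (x x))), E=∅, K=[mulL(3)]>
3. <C=(λx. (x x)), E=∅, K=[arg :: mulL(3)]>
4. <C=(λx. (x x)), E=∅, K=[fun :: mulL(3)]>
5. <C=(x x), E={x↦clo(λx. (x x), ∅)}, K=[mulL(3)]>
6. <C=x, E={x↦clo(λx. (x x), ∅)}, K=[arg :: mulL(3)]>
7. <C=x, E={x↦clo(λx. (x x), ∅)}, K=[fun :: mulL(3)]>
… configuration repeats with period 3 (steps 5–7 recur indefinitely) …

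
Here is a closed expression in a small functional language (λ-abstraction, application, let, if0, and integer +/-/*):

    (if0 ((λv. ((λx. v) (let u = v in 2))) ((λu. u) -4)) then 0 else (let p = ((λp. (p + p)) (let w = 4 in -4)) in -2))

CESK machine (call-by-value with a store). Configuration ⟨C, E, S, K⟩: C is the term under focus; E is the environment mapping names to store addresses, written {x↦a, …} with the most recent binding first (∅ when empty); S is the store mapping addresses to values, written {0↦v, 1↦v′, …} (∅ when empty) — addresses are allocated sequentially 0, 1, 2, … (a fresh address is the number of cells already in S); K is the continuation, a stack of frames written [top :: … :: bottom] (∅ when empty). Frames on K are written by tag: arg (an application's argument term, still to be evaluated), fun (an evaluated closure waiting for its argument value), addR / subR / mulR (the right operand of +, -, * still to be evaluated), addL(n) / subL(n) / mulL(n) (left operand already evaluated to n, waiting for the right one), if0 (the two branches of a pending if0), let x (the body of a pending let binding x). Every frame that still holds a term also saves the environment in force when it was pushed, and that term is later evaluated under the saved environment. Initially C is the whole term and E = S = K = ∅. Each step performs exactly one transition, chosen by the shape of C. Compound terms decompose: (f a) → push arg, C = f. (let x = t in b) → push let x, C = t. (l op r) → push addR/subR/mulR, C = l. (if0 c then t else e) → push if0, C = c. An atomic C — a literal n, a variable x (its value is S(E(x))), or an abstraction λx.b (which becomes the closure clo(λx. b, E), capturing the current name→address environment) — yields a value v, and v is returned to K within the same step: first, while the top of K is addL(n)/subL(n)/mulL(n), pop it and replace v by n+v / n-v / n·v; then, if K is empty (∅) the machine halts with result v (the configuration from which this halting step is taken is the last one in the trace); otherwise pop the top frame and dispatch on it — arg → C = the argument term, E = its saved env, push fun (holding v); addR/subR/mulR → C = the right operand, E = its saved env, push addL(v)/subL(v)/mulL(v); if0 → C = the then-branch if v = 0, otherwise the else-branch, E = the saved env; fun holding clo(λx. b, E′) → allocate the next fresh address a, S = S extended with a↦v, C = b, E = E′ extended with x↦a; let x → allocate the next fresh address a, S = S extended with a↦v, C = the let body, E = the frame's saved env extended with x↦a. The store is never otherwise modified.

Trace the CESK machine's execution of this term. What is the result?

step 0: [C=(if0 ((λv. ((λx. v) (let u = v in 2))) ((λu. u) -4)) then 0 else (let p = ((λp. (p + p)) (let w = 4 in -4)) in -2)) | E=∅ | S=∅ | K=∅]
step 1: [C=((λv. ((λx. v) (let u = v in 2))) ((λu. u) -4)) | E=∅ | S=∅ | K=[if0]]
step 2: [C=(λv. ((λx. v) (let u = v in 2))) | E=∅ | S=∅ | K=[arg :: if0]]
step 3: [C=((λu. u) -4) | E=∅ | S=∅ | K=[fun :: if0]]
step 4: [C=(λu. u) | E=∅ | S=∅ | K=[arg :: fun :: if0]]
step 5: [C=-4 | E=∅ | S=∅ | K=[fun :: fun :: if0]]
step 6: [C=u | E={u↦0} | S={0↦-4} | K=[fun :: if0]]
step 7: [C=((λx. v) (let u = v in 2)) | E={v↦1} | S={0↦-4, 1↦-4} | K=[if0]]
step 8: [C=(λx. v) | E={v↦1} | S={0↦-4, 1↦-4} | K=[arg :: if0]]
step 9: [C=(let u = v in 2) | E={v↦1} | S={0↦-4, 1↦-4} | K=[fun :: if0]]
step 10: [C=v | E={v↦1} | S={0↦-4, 1↦-4} | K=[let u :: fun :: if0]]
step 11: [C=2 | E={u↦2, v↦1} | S={0↦-4, 1↦-4, 2↦-4} | K=[fun :: if0]]
step 12: [C=v | E={x↦3, v↦1} | S={0↦-4, 1↦-4, 2↦-4, 3↦2} | K=[if0]]
step 13: [C=(let p = ((λp. (p + p)) (let w = 4 in -4)) in -2) | E=∅ | S={0↦-4, 1↦-4, 2↦-4, 3↦2} | K=∅]
step 14: [C=((λp. (p + p)) (let w = 4 in -4)) | E=∅ | S={0↦-4, 1↦-4, 2↦-4, 3↦2} | K=[let p]]
step 15: [C=(λp. (p + p)) | E=∅ | S={0↦-4, 1↦-4, 2↦-4, 3↦2} | K=[arg :: let p]]
step 16: [C=(let w = 4 in -4) | E=∅ | S={0↦-4, 1↦-4, 2↦-4, 3↦2} | K=[fun :: let p]]
step 17: [C=4 | E=∅ | S={0↦-4, 1↦-4, 2↦-4, 3↦2} | K=[let w :: fun :: let p]]
step 18: [C=-4 | E={w↦4} | S={0↦-4, 1↦-4, 2↦-4, 3↦2, 4↦4} | K=[fun :: let p]]
step 19: [C=(p + p) | E={p↦5} | S={0↦-4, 1↦-4, 2↦-4, 3↦2, 4↦4, 5↦-4} | K=[let p]]
step 20: [C=p | E={p↦5} | S={0↦-4, 1↦-4, 2↦-4, 3↦2, 4↦4, 5↦-4} | K=[addR :: let p]]
step 21: [C=p | E={p↦5} | S={0↦-4, 1↦-4, 2↦-4, 3↦2, 4↦4, 5↦-4} | K=[addL(-4) :: let p]]
step 22: [C=-2 | E={p↦6} | S={0↦-4, 1↦-4, 2↦-4, 3↦2, 4↦4, 5↦-4, 6↦-8} | K=∅]
→ final value -2

Answer: -2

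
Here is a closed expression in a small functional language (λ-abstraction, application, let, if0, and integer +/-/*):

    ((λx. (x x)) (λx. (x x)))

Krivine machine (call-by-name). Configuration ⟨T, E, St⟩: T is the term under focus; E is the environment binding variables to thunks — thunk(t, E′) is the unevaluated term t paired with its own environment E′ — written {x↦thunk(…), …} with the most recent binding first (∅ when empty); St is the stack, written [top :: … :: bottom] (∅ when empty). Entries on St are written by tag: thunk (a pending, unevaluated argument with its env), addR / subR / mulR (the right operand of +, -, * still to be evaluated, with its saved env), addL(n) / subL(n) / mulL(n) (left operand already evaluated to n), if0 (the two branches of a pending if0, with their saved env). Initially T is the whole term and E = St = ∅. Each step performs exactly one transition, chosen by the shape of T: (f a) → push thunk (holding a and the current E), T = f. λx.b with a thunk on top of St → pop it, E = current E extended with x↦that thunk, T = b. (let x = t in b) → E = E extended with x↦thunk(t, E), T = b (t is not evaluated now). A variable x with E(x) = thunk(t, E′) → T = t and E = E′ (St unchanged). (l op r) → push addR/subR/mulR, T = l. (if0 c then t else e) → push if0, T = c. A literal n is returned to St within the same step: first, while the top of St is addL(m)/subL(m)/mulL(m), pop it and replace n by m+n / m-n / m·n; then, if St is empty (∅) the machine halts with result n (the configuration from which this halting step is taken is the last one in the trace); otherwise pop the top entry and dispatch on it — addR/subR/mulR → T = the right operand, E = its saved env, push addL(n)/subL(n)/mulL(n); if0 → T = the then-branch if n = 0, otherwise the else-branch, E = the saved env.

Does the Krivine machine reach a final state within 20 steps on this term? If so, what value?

Answer: DIVERGES (no final state within 20 steps)

Machine steps:
t=0: ⟨T=((λx. (x x)) (λx. (x x))); E=∅; St=∅⟩
t=1: ⟨T=(λx. (x x)); E=∅; St=[thunk]⟩
t=2: ⟨T=(x x); E={x↦thunk((λx. (x x)), ∅)}; St=∅⟩
t=3: ⟨T=x; E={x↦thunk((λx. (x x)), ∅)}; St=[thunk]⟩
t=4: ⟨T=(λx. (x x)); E=∅; St=[thunk]⟩
t=5: ⟨T=(x x); E={x↦thunk(x, {x↦thunk((λx. (x x)), ∅)})}; St=∅⟩
t=6: ⟨T=x; E={x↦thunk(x, {x↦thunk((λx. (x x)), ∅)})}; St=[thunk]⟩
t=7: ⟨T=x; E={x↦thunk((λx. (x x)), ∅)}; St=[thunk]⟩
t=8: ⟨T=(λx. (x x)); E=∅; St=[thunk]⟩
t=9: ⟨T=(x x); E={x↦thunk(x, {x↦thunk(x, {x↦thunk((λx. (x x)), ∅)})})}; St=∅⟩
t=10: ⟨T=x; E={x↦thunk(x, {x↦thunk(x, {x↦thunk((λx. (x x)), ∅)})})}; St=[thunk]⟩
t=11: ⟨T=x; E={x↦thunk(x, {x↦thunk((λx. (x x)), ∅)})}; St=[thunk]⟩
t=12: ⟨T=x; E={x↦thunk((λx. (x x)), ∅)}; St=[thunk]⟩
t=13: ⟨T=(λx. (x x)); E=∅; St=[thunk]⟩
t=14: ⟨T=(x x); E={x↦thunk(x, {x↦thunk(x, {x↦thunk(x, {x↦thunk((λx. (x x)), ∅)})})})}; St=∅⟩
t=15: ⟨T=x; E={x↦thunk(x, {x↦thunk(x, {x↦thunk(x, {x↦thunk((λx. (x x)), ∅)})})})}; St=[thunk]⟩
t=16: ⟨T=x; E={x↦thunk(x, {x↦thunk(x, {x↦thunk((λx. (x x)), ∅)})})}; St=[thunk]⟩
t=17: ⟨T=x; E={x↦thunk(x, {x↦thunk((λx. (x x)), ∅)})}; St=[thunk]⟩
t=18: ⟨T=x; E={x↦thunk((λx. (x x)), ∅)}; St=[thunk]⟩
t=19: ⟨T=(λx. (x x)); E=∅; St=[thunk]⟩
t=20: ⟨T=(x x); E={x↦thunk(x, {x↦thunk(x, {x↦thunk(x, {x↦thunk(x, {x↦thunk((λx. (x x)), ∅)})})})})}; St=∅⟩
→ 20 transitions taken and the configuration is still not final: no result within 20 steps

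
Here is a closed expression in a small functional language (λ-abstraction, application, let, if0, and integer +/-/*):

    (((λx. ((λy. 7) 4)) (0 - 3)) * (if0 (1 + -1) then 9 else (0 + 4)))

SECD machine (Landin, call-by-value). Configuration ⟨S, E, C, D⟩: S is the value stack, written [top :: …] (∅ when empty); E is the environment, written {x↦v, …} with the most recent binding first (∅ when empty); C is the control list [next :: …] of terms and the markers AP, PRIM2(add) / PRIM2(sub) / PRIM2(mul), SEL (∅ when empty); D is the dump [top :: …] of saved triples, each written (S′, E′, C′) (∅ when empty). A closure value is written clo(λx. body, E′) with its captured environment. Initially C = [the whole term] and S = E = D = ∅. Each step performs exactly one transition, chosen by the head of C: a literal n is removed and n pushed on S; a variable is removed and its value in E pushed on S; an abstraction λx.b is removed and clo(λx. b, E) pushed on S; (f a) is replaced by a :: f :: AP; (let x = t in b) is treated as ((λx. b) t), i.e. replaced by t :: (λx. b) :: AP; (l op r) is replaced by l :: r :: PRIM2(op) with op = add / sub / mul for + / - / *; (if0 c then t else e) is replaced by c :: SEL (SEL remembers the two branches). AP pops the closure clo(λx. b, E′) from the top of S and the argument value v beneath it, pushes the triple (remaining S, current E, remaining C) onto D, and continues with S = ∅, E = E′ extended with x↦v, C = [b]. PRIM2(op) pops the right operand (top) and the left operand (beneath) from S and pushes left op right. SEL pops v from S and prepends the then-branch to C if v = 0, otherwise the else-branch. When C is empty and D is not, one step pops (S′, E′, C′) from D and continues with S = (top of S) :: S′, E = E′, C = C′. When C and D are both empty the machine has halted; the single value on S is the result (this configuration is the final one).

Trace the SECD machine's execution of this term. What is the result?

step 0: ⟨S=∅; E=∅; C=[(((λx. ((λy. 7) 4)) (0 - 3)) * (if0 (1 + -1) then 9 else (0 + 4)))]; D=∅⟩
step 1: ⟨S=∅; E=∅; C=[((λx. ((λy. 7) 4)) (0 - 3)) :: (if0 (1 + -1) then 9 else (0 + 4)) :: PRIM2(mul)]; D=∅⟩
step 2: ⟨S=∅; E=∅; C=[(0 - 3) :: (λx. ((λy. 7) 4)) :: AP :: (if0 (1 + -1) then 9 else (0 + 4)) :: PRIM2(mul)]; D=∅⟩
step 3: ⟨S=∅; E=∅; C=[0 :: 3 :: PRIM2(sub) :: (λx. ((λy. 7) 4)) :: AP :: (if0 (1 + -1) then 9 else (0 + 4)) :: PRIM2(mul)]; D=∅⟩
step 4: ⟨S=[0]; E=∅; C=[3 :: PRIM2(sub) :: (λx. ((λy. 7) 4)) :: AP :: (if0 (1 + -1) then 9 else (0 + 4)) :: PRIM2(mul)]; D=∅⟩
step 5: ⟨S=[3 :: 0]; E=∅; C=[PRIM2(sub) :: (λx. ((λy. 7) 4)) :: AP :: (if0 (1 + -1) then 9 else (0 + 4)) :: PRIM2(mul)]; D=∅⟩
step 6: ⟨S=[-3]; E=∅; C=[(λx. ((λy. 7) 4)) :: AP :: (if0 (1 + -1) then 9 else (0 + 4)) :: PRIM2(mul)]; D=∅⟩
step 7: ⟨S=[clo(λx. ((λy. 7) 4), ∅) :: -3]; E=∅; C=[AP :: (if0 (1 + -1) then 9 else (0 + 4)) :: PRIM2(mul)]; D=∅⟩
step 8: ⟨S=∅; E={x↦-3}; C=[((λy. 7) 4)]; D=[(∅, ∅, [(if0 (1 + -1) then 9 else (0 + 4)) :: PRIM2(mul)])]⟩
step 9: ⟨S=∅; E={x↦-3}; C=[4 :: (λy. 7) :: AP]; D=[(∅, ∅, [(if0 (1 + -1) then 9 else (0 + 4)) :: PRIM2(mul)])]⟩
step 10: ⟨S=[4]; E={x↦-3}; C=[(λy. 7) :: AP]; D=[(∅, ∅, [(if0 (1 + -1) then 9 else (0 + 4)) :: PRIM2(mul)])]⟩
step 11: ⟨S=[clo(λy. 7, {x↦-3}) :: 4]; E={x↦-3}; C=[AP]; D=[(∅, ∅, [(if0 (1 + -1) then 9 else (0 + 4)) :: PRIM2(mul)])]⟩
step 12: ⟨S=∅; E={y↦4, x↦-3}; C=[7]; D=[(∅, {x↦-3}, ∅) :: (∅, ∅, [(if0 (1 + -1) then 9 else (0 + 4)) :: PRIM2(mul)])]⟩
step 13: ⟨S=[7]; E={y↦4, x↦-3}; C=∅; D=[(∅, {x↦-3}, ∅) :: (∅, ∅, [(if0 (1 + -1) then 9 else (0 + 4)) :: PRIM2(mul)])]⟩
step 14: ⟨S=[7]; E={x↦-3}; C=∅; D=[(∅, ∅, [(if0 (1 + -1) then 9 else (0 + 4)) :: PRIM2(mul)])]⟩
step 15: ⟨S=[7]; E=∅; C=[(if0 (1 + -1) then 9 else (0 + 4)) :: PRIM2(mul)]; D=∅⟩
step 16: ⟨S=[7]; E=∅; C=[(1 + -1) :: SEL :: PRIM2(mul)]; D=∅⟩
step 17: ⟨S=[7]; E=∅; C=[1 :: -1 :: PRIM2(add) :: SEL :: PRIM2(mul)]; D=∅⟩
step 18: ⟨S=[1 :: 7]; E=∅; C=[-1 :: PRIM2(add) :: SEL :: PRIM2(mul)]; D=∅⟩
step 19: ⟨S=[-1 :: 1 :: 7]; E=∅; C=[PRIM2(add) :: SEL :: PRIM2(mul)]; D=∅⟩
step 20: ⟨S=[0 :: 7]; E=∅; C=[SEL :: PRIM2(mul)]; D=∅⟩
step 21: ⟨S=[7]; E=∅; C=[9 :: PRIM2(mul)]; D=∅⟩
step 22: ⟨S=[9 :: 7]; E=∅; C=[PRIM2(mul)]; D=∅⟩
step 23: ⟨S=[63]; E=∅; C=∅; D=∅⟩
→ final value 63

Answer: 63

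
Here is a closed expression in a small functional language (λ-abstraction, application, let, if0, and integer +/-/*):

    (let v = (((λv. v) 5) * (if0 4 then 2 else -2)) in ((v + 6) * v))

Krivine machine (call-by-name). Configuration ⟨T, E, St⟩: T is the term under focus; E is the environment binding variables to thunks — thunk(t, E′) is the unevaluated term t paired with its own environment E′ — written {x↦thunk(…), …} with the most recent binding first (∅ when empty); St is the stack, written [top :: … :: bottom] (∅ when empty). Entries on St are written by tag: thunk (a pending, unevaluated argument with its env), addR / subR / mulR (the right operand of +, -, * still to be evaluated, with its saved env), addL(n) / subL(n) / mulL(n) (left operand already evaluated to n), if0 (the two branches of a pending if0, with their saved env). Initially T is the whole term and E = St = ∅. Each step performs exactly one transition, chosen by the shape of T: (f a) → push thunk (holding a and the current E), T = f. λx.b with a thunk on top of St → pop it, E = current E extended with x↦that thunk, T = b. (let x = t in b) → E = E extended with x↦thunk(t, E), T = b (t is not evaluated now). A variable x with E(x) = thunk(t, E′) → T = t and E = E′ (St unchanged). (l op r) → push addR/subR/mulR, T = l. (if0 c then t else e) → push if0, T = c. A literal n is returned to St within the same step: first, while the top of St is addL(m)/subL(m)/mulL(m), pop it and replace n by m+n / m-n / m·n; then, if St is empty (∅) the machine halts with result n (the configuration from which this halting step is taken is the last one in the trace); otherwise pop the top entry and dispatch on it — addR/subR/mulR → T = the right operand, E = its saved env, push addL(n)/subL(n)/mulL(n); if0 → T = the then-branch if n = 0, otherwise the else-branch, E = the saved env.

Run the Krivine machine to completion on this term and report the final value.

Answer: 40

Machine steps:
[0] ⟨T=(let v = (((λv. v) 5) * (if0 4 then 2 else -2)) in ((v + 6) * v)); E=∅; St=∅⟩
[1] ⟨T=((v + 6) * v); E={v↦thunk((((λv. v) 5) * (if0 4 then 2 else -2)), ∅)}; St=∅⟩
[2] ⟨T=(v + 6); E={v↦thunk((((λv. v) 5) * (if0 4 then 2 else -2)), ∅)}; St=[mulR]⟩
[3] ⟨T=v; E={v↦thunk((((λv. v) 5) * (if0 4 then 2 else -2)), ∅)}; St=[addR :: mulR]⟩
[4] ⟨T=(((λv. v) 5) * (if0 4 then 2 else -2)); E=∅; St=[addR :: mulR]⟩
[5] ⟨T=((λv. v) 5); E=∅; St=[mulR :: addR :: mulR]⟩
[6] ⟨T=(λv. v); E=∅; St=[thunk :: mulR :: addR :: mulR]⟩
[7] ⟨T=v; E={v↦thunk(5, ∅)}; St=[mulR :: addR :: mulR]⟩
[8] ⟨T=5; E=∅; St=[mulR :: addR :: mulR]⟩
[9] ⟨T=(if0 4 then 2 else -2); E=∅; St=[mulL(5) :: addR :: mulR]⟩
[10] ⟨T=4; E=∅; St=[if0 :: mulL(5) :: addR :: mulR]⟩
[11] ⟨T=-2; E=∅; St=[mulL(5) :: addR :: mulR]⟩
[12] ⟨T=6; E={v↦thunk((((λv. v) 5) * (if0 4 then 2 else -2)), ∅)}; St=[addL(-10) :: mulR]⟩
[13] ⟨T=v; E={v↦thunk((((λv. v) 5) * (if0 4 then 2 else -2)), ∅)}; St=[mulL(-4)]⟩
[14] ⟨T=(((λv. v) 5) * (if0 4 then 2 else -2)); E=∅; St=[mulL(-4)]⟩
[15] ⟨T=((λv. v) 5); E=∅; St=[mulR :: mulL(-4)]⟩
[16] ⟨T=(λv. v); E=∅; St=[thunk :: mulR :: mulL(-4)]⟩
[17] ⟨T=v; E={v↦thunk(5, ∅)}; St=[mulR :: mulL(-4)]⟩
[18] ⟨T=5; E=∅; St=[mulR :: mulL(-4)]⟩
[19] ⟨T=(if0 4 then 2 else -2); E=∅; St=[mulL(5) :: mulL(-4)]⟩
[20] ⟨T=4; E=∅; St=[if0 :: mulL(5) :: mulL(-4)]⟩
[21] ⟨T=-2; E=∅; St=[mulL(5) :: mulL(-4)]⟩
→ final value 40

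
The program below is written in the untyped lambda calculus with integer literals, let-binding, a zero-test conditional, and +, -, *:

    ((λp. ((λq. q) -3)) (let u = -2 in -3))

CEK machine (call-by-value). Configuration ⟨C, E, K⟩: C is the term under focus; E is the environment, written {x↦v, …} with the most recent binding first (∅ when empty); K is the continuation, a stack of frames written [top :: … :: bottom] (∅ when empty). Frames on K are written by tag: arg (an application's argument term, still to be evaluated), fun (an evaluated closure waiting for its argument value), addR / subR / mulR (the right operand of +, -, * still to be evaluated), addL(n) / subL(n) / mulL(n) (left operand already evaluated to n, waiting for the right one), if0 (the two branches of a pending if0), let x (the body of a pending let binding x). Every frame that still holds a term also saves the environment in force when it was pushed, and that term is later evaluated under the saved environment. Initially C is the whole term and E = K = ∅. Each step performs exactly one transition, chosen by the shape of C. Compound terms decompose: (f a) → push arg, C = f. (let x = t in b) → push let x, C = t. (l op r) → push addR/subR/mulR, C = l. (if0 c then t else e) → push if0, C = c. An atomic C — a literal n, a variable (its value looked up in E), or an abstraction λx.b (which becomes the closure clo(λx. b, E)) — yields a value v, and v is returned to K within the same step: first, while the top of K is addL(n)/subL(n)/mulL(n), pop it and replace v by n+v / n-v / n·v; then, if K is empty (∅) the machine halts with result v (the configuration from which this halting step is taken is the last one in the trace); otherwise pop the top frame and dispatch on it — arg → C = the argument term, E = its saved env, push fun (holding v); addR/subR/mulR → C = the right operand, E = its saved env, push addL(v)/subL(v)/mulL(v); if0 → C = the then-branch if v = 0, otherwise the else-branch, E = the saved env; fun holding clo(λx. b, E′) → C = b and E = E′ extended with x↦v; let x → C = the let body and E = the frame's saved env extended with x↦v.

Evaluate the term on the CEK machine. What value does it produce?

0. <C=((λp. ((λq. q) -3)) (let u = -2 in -3)), E=∅, K=∅>
1. <C=(λp. ((λq. q) -3)), E=∅, K=[arg]>
2. <C=(let u = -2 in -3), E=∅, K=[fun]>
3. <C=-2, E=∅, K=[let u :: fun]>
4. <C=-3, E={u↦-2}, K=[fun]>
5. <C=((λq. q) -3), E={p↦-3}, K=∅>
6. <C=(λq. q), E={p↦-3}, K=[arg]>
7. <C=-3, E={p↦-3}, K=[fun]>
8. <C=q, E={q↦-3, p↦-3}, K=∅>
→ final value -3

Answer: -3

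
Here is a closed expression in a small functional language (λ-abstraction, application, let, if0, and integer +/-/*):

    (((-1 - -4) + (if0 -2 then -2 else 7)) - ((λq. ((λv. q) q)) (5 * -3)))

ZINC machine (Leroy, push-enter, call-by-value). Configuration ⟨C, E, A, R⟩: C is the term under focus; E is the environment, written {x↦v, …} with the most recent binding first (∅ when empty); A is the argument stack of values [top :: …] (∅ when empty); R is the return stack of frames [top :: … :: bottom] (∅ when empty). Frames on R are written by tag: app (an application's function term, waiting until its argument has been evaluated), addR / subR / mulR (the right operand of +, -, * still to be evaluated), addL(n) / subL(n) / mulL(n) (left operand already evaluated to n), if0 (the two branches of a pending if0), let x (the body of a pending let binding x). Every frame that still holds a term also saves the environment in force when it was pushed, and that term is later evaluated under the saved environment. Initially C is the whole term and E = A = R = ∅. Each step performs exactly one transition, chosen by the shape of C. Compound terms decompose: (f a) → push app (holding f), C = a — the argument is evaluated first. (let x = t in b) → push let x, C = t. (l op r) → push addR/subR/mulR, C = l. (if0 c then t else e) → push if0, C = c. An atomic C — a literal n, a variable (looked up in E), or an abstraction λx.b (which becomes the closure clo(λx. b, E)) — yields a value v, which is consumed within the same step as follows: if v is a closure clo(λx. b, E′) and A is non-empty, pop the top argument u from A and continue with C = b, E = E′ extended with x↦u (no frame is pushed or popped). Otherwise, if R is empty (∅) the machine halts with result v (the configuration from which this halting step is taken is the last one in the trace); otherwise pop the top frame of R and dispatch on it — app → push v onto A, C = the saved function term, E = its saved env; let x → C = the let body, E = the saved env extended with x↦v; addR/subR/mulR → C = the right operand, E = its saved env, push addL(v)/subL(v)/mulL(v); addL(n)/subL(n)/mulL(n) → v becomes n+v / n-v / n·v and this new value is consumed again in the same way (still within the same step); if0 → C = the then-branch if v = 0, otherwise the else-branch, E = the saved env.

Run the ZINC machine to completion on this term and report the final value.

Answer: 25

Derivation:
step 0: ⟨C=(((-1 - -4) + (if0 -2 then -2 else 7)) - ((λq. ((λv. q) q)) (5 * -3))); E=∅; A=∅; R=∅⟩
step 1: ⟨C=((-1 - -4) + (if0 -2 then -2 else 7)); E=∅; A=∅; R=[subR]⟩
step 2: ⟨C=(-1 - -4); E=∅; A=∅; R=[addR :: subR]⟩
step 3: ⟨C=-1; E=∅; A=∅; R=[subR :: addR :: subR]⟩
step 4: ⟨C=-4; E=∅; A=∅; R=[subL(-1) :: addR :: subR]⟩
step 5: ⟨C=(if0 -2 then -2 else 7); E=∅; A=∅; R=[addL(3) :: subR]⟩
step 6: ⟨C=-2; E=∅; A=∅; R=[if0 :: addL(3) :: subR]⟩
step 7: ⟨C=7; E=∅; A=∅; R=[addL(3) :: subR]⟩
step 8: ⟨C=((λq. ((λv. q) q)) (5 * -3)); E=∅; A=∅; R=[subL(10)]⟩
step 9: ⟨C=(5 * -3); E=∅; A=∅; R=[app :: subL(10)]⟩
step 10: ⟨C=5; E=∅; A=∅; R=[mulR :: app :: subL(10)]⟩
step 11: ⟨C=-3; E=∅; A=∅; R=[mulL(5) :: app :: subL(10)]⟩
step 12: ⟨C=(λq. ((λv. q) q)); E=∅; A=[-15]; R=[subL(10)]⟩
step 13: ⟨C=((λv. q) q); E={q↦-15}; A=∅; R=[subL(10)]⟩
step 14: ⟨C=q; E={q↦-15}; A=∅; R=[app :: subL(10)]⟩
step 15: ⟨C=(λv. q); E={q↦-15}; A=[-15]; R=[subL(10)]⟩
step 16: ⟨C=q; E={v↦-15, q↦-15}; A=∅; R=[subL(10)]⟩
→ final value 25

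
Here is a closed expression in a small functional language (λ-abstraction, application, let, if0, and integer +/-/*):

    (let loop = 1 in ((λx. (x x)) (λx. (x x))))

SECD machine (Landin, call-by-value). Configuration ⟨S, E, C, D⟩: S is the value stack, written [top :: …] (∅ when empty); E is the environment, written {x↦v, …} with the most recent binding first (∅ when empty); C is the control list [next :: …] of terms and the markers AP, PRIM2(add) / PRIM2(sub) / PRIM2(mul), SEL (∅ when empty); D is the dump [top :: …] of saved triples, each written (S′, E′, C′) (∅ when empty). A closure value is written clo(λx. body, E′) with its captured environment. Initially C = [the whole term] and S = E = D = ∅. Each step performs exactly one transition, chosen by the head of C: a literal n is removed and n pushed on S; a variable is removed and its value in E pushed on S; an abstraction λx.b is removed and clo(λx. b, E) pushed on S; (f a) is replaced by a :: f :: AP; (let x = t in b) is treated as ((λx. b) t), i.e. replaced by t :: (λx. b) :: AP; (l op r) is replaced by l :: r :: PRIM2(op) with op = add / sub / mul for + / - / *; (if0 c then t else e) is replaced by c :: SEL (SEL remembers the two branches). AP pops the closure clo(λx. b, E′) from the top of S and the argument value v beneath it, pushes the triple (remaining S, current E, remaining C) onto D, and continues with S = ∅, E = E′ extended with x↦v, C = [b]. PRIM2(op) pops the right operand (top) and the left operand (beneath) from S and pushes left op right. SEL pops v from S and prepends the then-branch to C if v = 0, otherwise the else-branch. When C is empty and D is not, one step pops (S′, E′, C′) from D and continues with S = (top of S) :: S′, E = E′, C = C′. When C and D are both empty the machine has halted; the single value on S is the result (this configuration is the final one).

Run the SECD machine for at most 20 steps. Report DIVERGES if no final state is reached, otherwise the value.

step 0: [S=∅ | E=∅ | C=[(let loop = 1 in ((λx. (x x)) (λx. (x x))))] | D=∅]
step 1: [S=∅ | E=∅ | C=[1 :: (λloop. ((λx. (x x)) (λx. (x x)))) :: AP] | D=∅]
step 2: [S=[1] | E=∅ | C=[(λloop. ((λx. (x x)) (λx. (x x)))) :: AP] | D=∅]
step 3: [S=[clo(λloop. ((λx. (x x)) (λx. (x x))), ∅) :: 1] | E=∅ | C=[AP] | D=∅]
step 4: [S=∅ | E={loop↦1} | C=[((λx. (x x)) (λx. (x x)))] | D=[(∅, ∅, ∅)]]
step 5: [S=∅ | E={loop↦1} | C=[(λx. (x x)) :: (λx. (x x)) :: AP] | D=[(∅, ∅, ∅)]]
step 6: [S=[clo(λx. (x x), {loop↦1})] | E={loop↦1} | C=[(λx. (x x)) :: AP] | D=[(∅, ∅, ∅)]]
step 7: [S=[clo(λx. (x x), {loop↦1}) :: clo(λx. (x x), {loop↦1})] | E={loop↦1} | C=[AP] | D=[(∅, ∅, ∅)]]
step 8: [S=∅ | E={x↦clo(λx. (x x), {loop↦1}), loop↦1} | C=[(x x)] | D=[(∅, {loop↦1}, ∅) :: (∅, ∅, ∅)]]
step 9: [S=∅ | E={x↦clo(λx. (x x), {loop↦1}), loop↦1} | C=[x :: x :: AP] | D=[(∅, {loop↦1}, ∅) :: (∅, ∅, ∅)]]
step 10: [S=[clo(λx. (x x), {loop↦1})] | E={x↦clo(λx. (x x), {loop↦1}), loop↦1} | C=[x :: AP] | D=[(∅, {loop↦1}, ∅) :: (∅, ∅, ∅)]]
step 11: [S=[clo(λx. (x x), {loop↦1}) :: clo(λx. (x x), {loop↦1})] | E={x↦clo(λx. (x x), {loop↦1}), loop↦1} | C=[AP] | D=[(∅, {loop↦1}, ∅) :: (∅, ∅, ∅)]]
step 12: [S=∅ | E={x↦clo(λx. (x x), {loop↦1}), loop↦1} | C=[(x x)] | D=[(∅, {x↦clo(λx. (x x), {loop↦1}), loop↦1}, ∅) :: (∅, {loop↦1}, ∅) :: (∅, ∅, ∅)]]
step 13: [S=∅ | E={x↦clo(λx. (x x), {loop↦1}), loop↦1} | C=[x :: x :: AP] | D=[(∅, {x↦clo(λx. (x x), {loop↦1}), loop↦1}, ∅) :: (∅, {loop↦1}, ∅) :: (∅, ∅, ∅)]]
step 14: [S=[clo(λx. (x x), {loop↦1})] | E={x↦clo(λx. (x x), {loop↦1}), loop↦1} | C=[x :: AP] | D=[(∅, {x↦clo(λx. (x x), {loop↦1}), loop↦1}, ∅) :: (∅, {loop↦1}, ∅) :: (∅, ∅, ∅)]]
step 15: [S=[clo(λx. (x x), {loop↦1}) :: clo(λx. (x x), {loop↦1})] | E={x↦clo(λx. (x x), {loop↦1}), loop↦1} | C=[AP] | D=[(∅, {x↦clo(λx. (x x), {loop↦1}), loop↦1}, ∅) :: (∅, {loop↦1}, ∅) :: (∅, ∅, ∅)]]
step 16: [S=∅ | E={x↦clo(λx. (x x), {loop↦1}), loop↦1} | C=[(x x)] | D=[(∅, {x↦clo(λx. (x x), {loop↦1}), loop↦1}, ∅) :: (∅, {x↦clo(λx. (x x), {loop↦1}), loop↦1}, ∅) :: (∅, {loop↦1}, ∅) :: (∅, ∅, ∅)]]
step 17: [S=∅ | E={x↦clo(λx. (x x), {loop↦1}), loop↦1} | C=[x :: x :: AP] | D=[(∅, {x↦clo(λx. (x x), {loop↦1}), loop↦1}, ∅) :: (∅, {x↦clo(λx. (x x), {loop↦1}), loop↦1}, ∅) :: (∅, {loop↦1}, ∅) :: (∅, ∅, ∅)]]
step 18: [S=[clo(λx. (x x), {loop↦1})] | E={x↦clo(λx. (x x), {loop↦1}), loop↦1} | C=[x :: AP] | D=[(∅, {x↦clo(λx. (x x), {loop↦1}), loop↦1}, ∅) :: (∅, {x↦clo(λx. (x x), {loop↦1}), loop↦1}, ∅) :: (∅, {loop↦1}, ∅) :: (∅, ∅, ∅)]]
step 19: [S=[clo(λx. (x x), {loop↦1}) :: clo(λx. (x x), {loop↦1})] | E={x↦clo(λx. (x x), {loop↦1}), loop↦1} | C=[AP] | D=[(∅, {x↦clo(λx. (x x), {loop↦1}), loop↦1}, ∅) :: (∅, {x↦clo(λx. (x x), {loop↦1}), loop↦1}, ∅) :: (∅, {loop↦1}, ∅) :: (∅, ∅, ∅)]]
step 20: [S=∅ | E={x↦clo(λx. (x x), {loop↦1}), loop↦1} | C=[(x x)] | D=[(∅, {x↦clo(λx. (x x), {loop↦1}), loop↦1}, ∅) :: (∅, {x↦clo(λx. (x x), {loop↦1}), loop↦1}, ∅) :: (∅, {x↦clo(λx. (x x), {loop↦1}), loop↦1}, ∅) :: (∅, {loop↦1}, ∅) :: (∅, ∅, ∅)]]
→ 20 transitions taken and the configuration is still not final: no result within 20 steps

Answer: DIVERGES (no final state within 20 steps)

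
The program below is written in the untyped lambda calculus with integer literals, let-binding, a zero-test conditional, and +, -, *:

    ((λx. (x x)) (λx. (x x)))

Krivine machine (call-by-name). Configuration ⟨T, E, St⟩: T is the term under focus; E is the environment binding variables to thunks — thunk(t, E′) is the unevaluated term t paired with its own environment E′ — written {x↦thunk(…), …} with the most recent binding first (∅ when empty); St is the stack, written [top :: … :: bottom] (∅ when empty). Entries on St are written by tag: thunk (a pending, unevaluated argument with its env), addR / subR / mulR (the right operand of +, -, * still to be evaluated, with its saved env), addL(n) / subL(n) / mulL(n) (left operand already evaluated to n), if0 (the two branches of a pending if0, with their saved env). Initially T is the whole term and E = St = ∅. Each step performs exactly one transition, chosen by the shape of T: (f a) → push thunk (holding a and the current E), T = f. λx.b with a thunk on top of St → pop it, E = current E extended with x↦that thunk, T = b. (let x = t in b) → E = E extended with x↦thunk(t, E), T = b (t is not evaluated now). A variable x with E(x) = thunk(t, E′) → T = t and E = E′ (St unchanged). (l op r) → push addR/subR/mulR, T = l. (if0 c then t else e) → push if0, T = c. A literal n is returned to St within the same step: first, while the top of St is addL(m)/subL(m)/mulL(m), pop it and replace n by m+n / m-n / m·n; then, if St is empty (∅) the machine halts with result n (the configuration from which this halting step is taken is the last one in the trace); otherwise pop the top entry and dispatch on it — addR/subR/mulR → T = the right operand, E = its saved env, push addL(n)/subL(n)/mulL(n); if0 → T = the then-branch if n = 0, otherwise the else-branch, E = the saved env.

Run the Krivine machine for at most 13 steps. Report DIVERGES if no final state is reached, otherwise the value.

Answer: DIVERGES (no final state within 13 steps)

Machine steps:
0. [T=((λx. (x x)) (λx. (x x))) | E=∅ | St=∅]
1. [T=(λx. (x x)) | E=∅ | St=[thunk]]
2. [T=(x x) | E={x↦thunk((λx. (x x)), ∅)} | St=∅]
3. [T=x | E={x↦thunk((λx. (x x)), ∅)} | St=[thunk]]
4. [T=(λx. (x x)) | E=∅ | St=[thunk]]
5. [T=(x x) | E={x↦thunk(x, {x↦thunk((λx. (x x)), ∅)})} | St=∅]
6. [T=x | E={x↦thunk(x, {x↦thunk((λx. (x x)), ∅)})} | St=[thunk]]
7. [T=x | E={x↦thunk((λx. (x x)), ∅)} | St=[thunk]]
8. [T=(λx. (x x)) | E=∅ | St=[thunk]]
9. [T=(x x) | E={x↦thunk(x, {x↦thunk(x, {x↦thunk((λx. (x x)), ∅)})})} | St=∅]
10. [T=x | E={x↦thunk(x, {x↦thunk(x, {x↦thunk((λx. (x x)), ∅)})})} | St=[thunk]]
11. [T=x | E={x↦thunk(x, {x↦thunk((λx. (x x)), ∅)})} | St=[thunk]]
12. [T=x | E={x↦thunk((λx. (x x)), ∅)} | St=[thunk]]
13. [T=(λx. (x x)) | E=∅ | St=[thunk]]
→ 13 transitions taken and the configuration is still not final: no result within 13 steps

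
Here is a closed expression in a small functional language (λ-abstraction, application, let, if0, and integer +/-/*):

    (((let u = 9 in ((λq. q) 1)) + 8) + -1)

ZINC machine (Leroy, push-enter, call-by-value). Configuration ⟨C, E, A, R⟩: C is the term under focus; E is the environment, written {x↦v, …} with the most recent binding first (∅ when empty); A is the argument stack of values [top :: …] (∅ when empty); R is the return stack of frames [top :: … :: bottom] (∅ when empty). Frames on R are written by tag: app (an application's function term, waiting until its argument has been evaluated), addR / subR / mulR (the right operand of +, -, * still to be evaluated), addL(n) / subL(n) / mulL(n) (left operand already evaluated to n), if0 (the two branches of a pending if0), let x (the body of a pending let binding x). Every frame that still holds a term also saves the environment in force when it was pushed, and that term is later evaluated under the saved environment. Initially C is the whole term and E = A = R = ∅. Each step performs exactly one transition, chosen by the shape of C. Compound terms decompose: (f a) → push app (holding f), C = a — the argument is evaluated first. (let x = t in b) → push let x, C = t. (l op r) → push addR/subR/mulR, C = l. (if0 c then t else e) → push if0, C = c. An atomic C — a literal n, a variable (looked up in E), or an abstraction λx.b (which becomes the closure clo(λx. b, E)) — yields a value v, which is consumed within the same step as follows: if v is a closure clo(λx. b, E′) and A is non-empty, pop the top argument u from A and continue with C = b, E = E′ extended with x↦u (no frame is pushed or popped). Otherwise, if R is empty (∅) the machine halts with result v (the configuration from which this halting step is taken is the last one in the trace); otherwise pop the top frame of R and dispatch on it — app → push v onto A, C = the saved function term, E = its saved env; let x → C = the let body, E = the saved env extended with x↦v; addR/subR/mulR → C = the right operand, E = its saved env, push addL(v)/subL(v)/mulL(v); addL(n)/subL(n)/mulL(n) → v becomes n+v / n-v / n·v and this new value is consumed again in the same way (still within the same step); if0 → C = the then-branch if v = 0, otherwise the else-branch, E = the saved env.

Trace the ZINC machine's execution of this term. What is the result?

Answer: 8

Execution trace:
step 0: <C=(((let u = 9 in ((λq. q) 1)) + 8) + -1), E=∅, A=∅, R=∅>
step 1: <C=((let u = 9 in ((λq. q) 1)) + 8), E=∅, A=∅, R=[addR]>
step 2: <C=(let u = 9 in ((λq. q) 1)), E=∅, A=∅, R=[addR :: addR]>
step 3: <C=9, E=∅, A=∅, R=[let u :: addR :: addR]>
step 4: <C=((λq. q) 1), E={u↦9}, A=∅, R=[addR :: addR]>
step 5: <C=1, E={u↦9}, A=∅, R=[app :: addR :: addR]>
step 6: <C=(λq. q), E={u↦9}, A=[1], R=[addR :: addR]>
step 7: <C=q, E={q↦1, u↦9}, A=∅, R=[addR :: addR]>
step 8: <C=8, E=∅, A=∅, R=[addL(1) :: addR]>
step 9: <C=-1, E=∅, A=∅, R=[addL(9)]>
→ final value 8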